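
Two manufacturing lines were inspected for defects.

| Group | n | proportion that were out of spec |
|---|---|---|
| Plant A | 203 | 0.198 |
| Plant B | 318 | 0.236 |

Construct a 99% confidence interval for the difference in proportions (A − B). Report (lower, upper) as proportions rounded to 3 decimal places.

(-0.133, 0.057)

The two standard errors are √(0.1980×0.8020/203) = 0.02797 and √(0.2360×0.7640/318) = 0.02381.
Because the samples are independent, SE_diff = √(0.02797² + 0.02381²) = 0.03673.
Using z* = 2.576 for 99%, ME = 2.576 × 0.03673 = 0.09462.
p̂₁ − p̂₂ = -0.0380; interval -0.0380 ± 0.09462 gives (-0.133, 0.057).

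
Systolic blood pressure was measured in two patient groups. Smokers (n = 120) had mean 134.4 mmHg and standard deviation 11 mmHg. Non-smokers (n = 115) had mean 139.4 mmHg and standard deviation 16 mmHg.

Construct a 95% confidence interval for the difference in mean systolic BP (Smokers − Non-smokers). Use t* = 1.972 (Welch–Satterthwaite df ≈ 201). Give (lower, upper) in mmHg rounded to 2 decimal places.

(-8.55, -1.45)

Per-group SEs: s₁/√n₁ = 11/√120 = 1.0042, s₂/√n₂ = 16/√115 = 1.4920.
Unpooled SE of the difference: √(1.00841764 + 2.226064) = 1.7985.
Margin of error = t* · SE = 1.972 × 1.7985 = 3.5466.
x̄₁ − x̄₂ = 134.4 − 139.4 = -5.0000.
CI: -5.0000 ± 3.5466 = (-8.55, -1.45).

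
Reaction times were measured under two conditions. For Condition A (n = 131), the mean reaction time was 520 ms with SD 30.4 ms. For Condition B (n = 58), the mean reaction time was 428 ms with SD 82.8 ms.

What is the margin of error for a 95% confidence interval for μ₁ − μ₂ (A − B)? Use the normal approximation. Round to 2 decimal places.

Standard errors of each mean: 30.4/√131 = 2.6561 and 82.8/√58 = 10.8722.
SE(x̄₁ − x̄₂) = √(2.6561² + 10.8722²) = 11.1919 for independent samples with unequal variances.
With z* = 1.960, the margin is 1.960 × 11.1919 = 21.9361.

21.94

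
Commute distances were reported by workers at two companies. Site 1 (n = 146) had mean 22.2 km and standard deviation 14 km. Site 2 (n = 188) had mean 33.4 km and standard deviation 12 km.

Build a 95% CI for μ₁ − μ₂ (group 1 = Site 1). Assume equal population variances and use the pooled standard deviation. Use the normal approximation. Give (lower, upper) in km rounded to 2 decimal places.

(-13.99, -8.41)

s_p = √[((n₁−1)s₁² + (n₂−1)s₂²)/(n₁+n₂−2)] = √[(145·14² + 187·12²)/332] = 12.9117.
SE = 12.9117·√(1/146 + 1/188) = 1.4243.
With z* = 1.960, margin = 1.960 × 1.4243 = 2.7916.
x̄₁ − x̄₂ = 22.2 − 33.4 = -11.2000; interval -11.2000 ± 2.7916 = (-13.99, -8.41).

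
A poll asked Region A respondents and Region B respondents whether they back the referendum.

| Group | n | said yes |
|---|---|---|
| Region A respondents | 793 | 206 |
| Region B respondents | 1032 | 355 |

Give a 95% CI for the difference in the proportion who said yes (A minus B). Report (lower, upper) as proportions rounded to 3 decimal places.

(-0.126, -0.042)

First, p̂₁ = 206/793 = 0.2598; p̂₂ = 355/1032 = 0.3440.
The two standard errors are √(0.2598×0.7402/793) = 0.01557 and √(0.3440×0.6560/1032) = 0.01479.
Because the samples are independent, SE_diff = √(0.01557² + 0.01479²) = 0.02147.
Using z* = 1.960 for 95%, ME = 1.960 × 0.02147 = 0.04208.
p̂₁ − p̂₂ = -0.0842; interval -0.0842 ± 0.04208 gives (-0.126, -0.042).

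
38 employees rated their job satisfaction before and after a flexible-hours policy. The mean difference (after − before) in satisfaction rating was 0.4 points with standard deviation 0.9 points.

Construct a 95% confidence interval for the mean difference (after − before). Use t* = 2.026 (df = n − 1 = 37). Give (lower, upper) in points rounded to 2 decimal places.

(0.10, 0.70)

Paired design: SE = s_d/√n = 0.9/√38 = 0.1460.
t* = 2.026; margin of error = 2.026 × 0.1460 = 0.2958.
0.4 ± 0.2958 → (0.10, 0.70).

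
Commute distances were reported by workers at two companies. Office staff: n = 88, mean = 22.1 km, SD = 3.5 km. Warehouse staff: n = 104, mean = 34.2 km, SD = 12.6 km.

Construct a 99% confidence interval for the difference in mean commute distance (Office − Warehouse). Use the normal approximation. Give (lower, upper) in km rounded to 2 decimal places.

Per-group SEs: s₁/√n₁ = 3.5/√88 = 0.3731, s₂/√n₂ = 12.6/√104 = 1.2355.
Unpooled SE of the difference: √(0.13920361 + 1.52646025) = 1.2906.
Margin of error = z* · SE = 2.576 × 1.2906 = 3.3246.
x̄₁ − x̄₂ = 22.1 − 34.2 = -12.1000.
CI: -12.1000 ± 3.3246 = (-15.42, -8.78).

(-15.42, -8.78)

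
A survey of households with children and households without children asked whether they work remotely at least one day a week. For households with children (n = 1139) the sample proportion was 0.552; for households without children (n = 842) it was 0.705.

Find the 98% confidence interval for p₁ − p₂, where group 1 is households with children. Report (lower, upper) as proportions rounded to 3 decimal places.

(-0.203, -0.103)

The two standard errors are √(0.5520×0.4480/1139) = 0.01473 and √(0.7050×0.2950/842) = 0.01572.
Because the samples are independent, SE_diff = √(0.01473² + 0.01572²) = 0.02154.
Using z* = 2.326 for 98%, ME = 2.326 × 0.02154 = 0.05010.
p̂₁ − p̂₂ = -0.1530; interval -0.1530 ± 0.05010 gives (-0.203, -0.103).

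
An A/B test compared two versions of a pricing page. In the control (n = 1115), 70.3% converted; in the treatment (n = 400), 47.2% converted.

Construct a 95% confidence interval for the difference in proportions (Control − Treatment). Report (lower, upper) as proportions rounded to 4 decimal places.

The two standard errors are √(0.7030×0.2970/1115) = 0.01368 and √(0.4720×0.5280/400) = 0.02496.
Because the samples are independent, SE_diff = √(0.01368² + 0.02496²) = 0.02846.
Using z* = 1.960 for 95%, ME = 1.960 × 0.02846 = 0.05578.
p̂₁ − p̂₂ = 0.2310; interval 0.2310 ± 0.05578 gives (0.1752, 0.2868).

(0.1752, 0.2868)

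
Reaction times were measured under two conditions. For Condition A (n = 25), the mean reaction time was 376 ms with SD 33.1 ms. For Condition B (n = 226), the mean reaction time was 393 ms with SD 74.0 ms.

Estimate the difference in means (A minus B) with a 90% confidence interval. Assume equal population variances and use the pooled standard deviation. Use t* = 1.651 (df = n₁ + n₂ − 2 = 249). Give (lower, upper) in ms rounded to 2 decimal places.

(-41.74, 7.74)

s_p = √[((n₁−1)s₁² + (n₂−1)s₂²)/(n₁+n₂−2)] = √[(24·33.1² + 225·74.0²)/249] = 71.0900.
SE = 71.0900·√(1/25 + 1/226) = 14.9838.
With t* = 1.651, margin = 1.651 × 14.9838 = 24.7383.
x̄₁ − x̄₂ = 376 − 393 = -17.0000; interval -17.0000 ± 24.7383 = (-41.74, 7.74).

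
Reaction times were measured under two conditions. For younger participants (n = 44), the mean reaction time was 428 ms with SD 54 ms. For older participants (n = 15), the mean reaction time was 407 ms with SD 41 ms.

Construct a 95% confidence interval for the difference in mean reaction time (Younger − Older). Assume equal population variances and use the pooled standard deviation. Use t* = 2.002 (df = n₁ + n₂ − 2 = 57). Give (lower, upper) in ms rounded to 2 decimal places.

Pooled variance s_p² = [43·54² + 14·41²] / (44+15−2) = 2612.6667, so s_p = 51.1143.
SE_diff = s_p·√(1/n₁ + 1/n₂) = 51.1143·√(1/44 + 1/15) = 15.2826.
t* = 2.002; margin = 2.002 × 15.2826 = 30.5958.
Difference = 428 − 407 = 21.0000.
21.0000 ± 30.5958 → (-9.60, 51.60).

(-9.60, 51.60)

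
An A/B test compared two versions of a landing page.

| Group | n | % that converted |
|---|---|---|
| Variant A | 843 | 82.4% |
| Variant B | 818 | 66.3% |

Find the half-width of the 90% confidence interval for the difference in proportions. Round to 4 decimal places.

The two standard errors are √(0.8240×0.1760/843) = 0.01312 and √(0.6630×0.3370/818) = 0.01653.
Because the samples are independent, SE_diff = √(0.01312² + 0.01653²) = 0.02110.
Using z* = 1.645 for 90%, ME = 1.645 × 0.02110 = 0.03471.

0.0347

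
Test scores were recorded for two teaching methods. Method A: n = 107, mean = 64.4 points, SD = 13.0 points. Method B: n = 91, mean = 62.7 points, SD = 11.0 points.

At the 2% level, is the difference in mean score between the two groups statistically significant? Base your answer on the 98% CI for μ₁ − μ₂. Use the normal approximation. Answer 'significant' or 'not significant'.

SE₁ = s₁/√n₁ = 13.0/√107 = 1.2568; SE₂ = 11.0/√91 = 1.1531.
Independent samples, unequal variances: SE_diff = √(SE₁² + SE₂²) = √(1.57954624 + 1.32963961) = 1.7056.
z* = 2.326, so margin of error = 2.326 × 1.7056 = 3.9672.
Difference in means = 64.4 − 62.7 = 1.7000.
1.7000 ± 3.9672 → (-2.2672, 5.6672).
The interval (-2.2672, 5.6672) contains 0, so the difference is not significant.

not significant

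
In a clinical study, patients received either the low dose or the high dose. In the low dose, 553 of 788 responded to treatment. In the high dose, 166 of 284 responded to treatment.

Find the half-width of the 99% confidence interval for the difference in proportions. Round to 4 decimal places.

0.0862

p̂₁ = 553/788 = 0.7018 and p̂₂ = 166/284 = 0.5845.
SE₁ = √(p̂₁(1−p̂₁)/n₁) = √(0.7018·0.2982/788) = 0.01630; SE₂ = √(0.5845·0.4155/284) = 0.02924.
Independent samples: SE of the difference = √(SE₁² + SE₂²) = √(0.00026569 + 0.0008549776) = 0.03348.
z* for 99% confidence is 2.576, so the margin of error is 2.576 × 0.03348 = 0.08624.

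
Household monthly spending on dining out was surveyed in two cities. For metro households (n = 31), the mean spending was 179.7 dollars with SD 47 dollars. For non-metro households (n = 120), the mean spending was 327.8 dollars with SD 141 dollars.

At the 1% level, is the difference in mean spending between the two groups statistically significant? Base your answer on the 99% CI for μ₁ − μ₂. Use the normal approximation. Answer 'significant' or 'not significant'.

SE₁ = s₁/√n₁ = 47/√31 = 8.4414; SE₂ = 141/√120 = 12.8715.
Independent samples, unequal variances: SE_diff = √(SE₁² + SE₂²) = √(71.25723396 + 165.67551225) = 15.3926.
z* = 2.576, so margin of error = 2.576 × 15.3926 = 39.6513.
Difference in means = 179.7 − 327.8 = -148.1000.
-148.1000 ± 39.6513 → (-187.7513, -108.4487).
The interval (-187.7513, -108.4487) does not contain 0, so the difference is significant.

significant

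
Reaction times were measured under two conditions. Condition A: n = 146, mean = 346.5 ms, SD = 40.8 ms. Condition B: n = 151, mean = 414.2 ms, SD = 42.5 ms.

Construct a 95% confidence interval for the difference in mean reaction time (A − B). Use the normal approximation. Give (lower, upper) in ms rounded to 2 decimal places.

(-77.17, -58.23)

Standard errors of each mean: 40.8/√146 = 3.3766 and 42.5/√151 = 3.4586.
SE(x̄₁ − x̄₂) = √(3.3766² + 3.4586²) = 4.8336 for independent samples with unequal variances.
With z* = 1.960, the margin is 1.960 × 4.8336 = 9.4739.
x̄₁ − x̄₂ = 346.5 − 414.2 = -67.7000; the interval is -67.7000 ± 9.4739 = (-77.17, -58.23).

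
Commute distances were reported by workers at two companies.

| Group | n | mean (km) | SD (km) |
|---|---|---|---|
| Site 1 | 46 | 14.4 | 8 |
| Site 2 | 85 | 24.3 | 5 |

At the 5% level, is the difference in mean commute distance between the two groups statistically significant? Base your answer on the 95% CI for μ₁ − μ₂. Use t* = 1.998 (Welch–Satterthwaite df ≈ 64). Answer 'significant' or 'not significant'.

SE₁ = s₁/√n₁ = 8/√46 = 1.1795; SE₂ = 5/√85 = 0.5423.
Independent samples, unequal variances: SE_diff = √(SE₁² + SE₂²) = √(1.39122025 + 0.29408929) = 1.2982.
t* = 1.998, so margin of error = 1.998 × 1.2982 = 2.5938.
Difference in means = 14.4 − 24.3 = -9.9000.
-9.9000 ± 2.5938 → (-12.4938, -7.3062).
The interval (-12.4938, -7.3062) does not contain 0, so the difference is significant.

significant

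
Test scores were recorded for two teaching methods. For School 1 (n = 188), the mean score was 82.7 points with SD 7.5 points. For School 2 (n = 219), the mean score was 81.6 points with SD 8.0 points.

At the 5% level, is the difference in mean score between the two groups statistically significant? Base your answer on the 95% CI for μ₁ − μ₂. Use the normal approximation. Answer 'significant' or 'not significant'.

Standard errors of each mean: 7.5/√188 = 0.5470 and 8.0/√219 = 0.5406.
SE(x̄₁ − x̄₂) = √(0.5470² + 0.5406²) = 0.7691 for independent samples with unequal variances.
With z* = 1.960, the margin is 1.960 × 0.7691 = 1.5074.
x̄₁ − x̄₂ = 82.7 − 81.6 = 1.1000; the interval is 1.1000 ± 1.5074 = (-0.4074, 2.6074).
The interval (-0.4074, 2.6074) contains 0, so the difference is not significant.

not significant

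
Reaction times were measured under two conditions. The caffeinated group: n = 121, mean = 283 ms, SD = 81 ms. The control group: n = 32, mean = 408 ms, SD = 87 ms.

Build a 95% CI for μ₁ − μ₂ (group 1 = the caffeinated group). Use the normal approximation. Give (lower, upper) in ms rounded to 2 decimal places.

Standard errors of each mean: 81/√121 = 7.3636 and 87/√32 = 15.3796.
SE(x̄₁ − x̄₂) = √(7.3636² + 15.3796²) = 17.0515 for independent samples with unequal variances.
With z* = 1.960, the margin is 1.960 × 17.0515 = 33.4209.
x̄₁ − x̄₂ = 283 − 408 = -125.0000; the interval is -125.0000 ± 33.4209 = (-158.42, -91.58).

(-158.42, -91.58)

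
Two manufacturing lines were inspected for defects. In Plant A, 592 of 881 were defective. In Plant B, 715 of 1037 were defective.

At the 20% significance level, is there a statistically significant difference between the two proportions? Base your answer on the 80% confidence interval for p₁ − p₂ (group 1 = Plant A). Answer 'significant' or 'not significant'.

not significant

Sample proportions: 592/881 = 0.6720, 715/1037 = 0.6895.
Each SE is √(p̂(1−p̂)/n): √(0.6720·0.3280/881) = 0.01582 and √(0.6895·0.3105/1037) = 0.01437.
SE(p̂₁ − p̂₂) = √(SE₁² + SE₂²) = √(0.0002502724 + 0.0002064969) = 0.02137, since the two samples are independent.
At 80% confidence z* = 1.282; margin = 1.282 × 0.02137 = 0.02740.
The difference is 0.6720 − 0.6895 = -0.0175, so the interval is -0.0175 ± 0.02740 = (-0.04490, 0.00990).
The interval (-0.04490, 0.00990) contains 0, so the difference is not significant.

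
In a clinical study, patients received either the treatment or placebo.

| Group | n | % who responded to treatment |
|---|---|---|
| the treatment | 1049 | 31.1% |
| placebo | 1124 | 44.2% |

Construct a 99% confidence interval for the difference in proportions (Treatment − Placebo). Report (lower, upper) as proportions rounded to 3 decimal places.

(-0.184, -0.078)

The two standard errors are √(0.3110×0.6890/1049) = 0.01429 and √(0.4420×0.5580/1124) = 0.01481.
Because the samples are independent, SE_diff = √(0.01429² + 0.01481²) = 0.02058.
Using z* = 2.576 for 99%, ME = 2.576 × 0.02058 = 0.05301.
p̂₁ − p̂₂ = -0.1310; interval -0.1310 ± 0.05301 gives (-0.184, -0.078).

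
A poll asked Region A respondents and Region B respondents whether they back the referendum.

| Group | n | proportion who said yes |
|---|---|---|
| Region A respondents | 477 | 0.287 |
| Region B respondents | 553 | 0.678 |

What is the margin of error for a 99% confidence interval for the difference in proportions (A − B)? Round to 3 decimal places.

0.074

SE₁ = √(p̂₁(1−p̂₁)/n₁) = √(0.2870·0.7130/477) = 0.02071; SE₂ = √(0.6780·0.3220/553) = 0.01987.
Independent samples: SE of the difference = √(SE₁² + SE₂²) = √(0.0004289041 + 0.0003948169) = 0.02870.
z* for 99% confidence is 2.576, so the margin of error is 2.576 × 0.02870 = 0.07393.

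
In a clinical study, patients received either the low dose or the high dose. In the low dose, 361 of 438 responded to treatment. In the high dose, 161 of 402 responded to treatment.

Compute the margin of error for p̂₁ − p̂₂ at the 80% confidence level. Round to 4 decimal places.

First, p̂₁ = 361/438 = 0.8242; p̂₂ = 161/402 = 0.4005.
The two standard errors are √(0.8242×0.1758/438) = 0.01819 and √(0.4005×0.5995/402) = 0.02444.
Because the samples are independent, SE_diff = √(0.01819² + 0.02444²) = 0.03047.
Using z* = 1.282 for 80%, ME = 1.282 × 0.03047 = 0.03906.

0.0391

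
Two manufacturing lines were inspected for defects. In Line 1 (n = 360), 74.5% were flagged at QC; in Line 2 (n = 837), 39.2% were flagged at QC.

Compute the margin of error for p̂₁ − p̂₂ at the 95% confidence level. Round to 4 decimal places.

0.0559

SE₁ = √(p̂₁(1−p̂₁)/n₁) = √(0.7450·0.2550/360) = 0.02297; SE₂ = √(0.3920·0.6080/837) = 0.01687.
Independent samples: SE of the difference = √(SE₁² + SE₂²) = √(0.0005276209 + 0.0002845969) = 0.02850.
z* for 95% confidence is 1.960, so the margin of error is 1.960 × 0.02850 = 0.05586.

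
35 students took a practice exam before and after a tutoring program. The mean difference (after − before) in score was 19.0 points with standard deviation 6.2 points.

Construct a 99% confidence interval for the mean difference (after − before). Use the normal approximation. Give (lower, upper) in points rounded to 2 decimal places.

Paired design: SE = s_d/√n = 6.2/√35 = 1.0480.
z* = 2.576; margin of error = 2.576 × 1.0480 = 2.6996.
19.0 ± 2.6996 → (16.30, 21.70).

(16.30, 21.70)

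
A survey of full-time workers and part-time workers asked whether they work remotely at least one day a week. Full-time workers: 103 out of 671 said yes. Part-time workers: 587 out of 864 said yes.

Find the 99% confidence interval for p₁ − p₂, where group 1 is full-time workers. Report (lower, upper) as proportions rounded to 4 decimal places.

(-0.5803, -0.4715)

Sample proportions: 103/671 = 0.1535, 587/864 = 0.6794.
Each SE is √(p̂(1−p̂)/n): √(0.1535·0.8465/671) = 0.01392 and √(0.6794·0.3206/864) = 0.01588.
SE(p̂₁ − p̂₂) = √(SE₁² + SE₂²) = √(0.0001937664 + 0.0002521744) = 0.02112, since the two samples are independent.
At 99% confidence z* = 2.576; margin = 2.576 × 0.02112 = 0.05441.
The difference is 0.1535 − 0.6794 = -0.5259, so the interval is -0.5259 ± 0.05441 = (-0.5803, -0.4715).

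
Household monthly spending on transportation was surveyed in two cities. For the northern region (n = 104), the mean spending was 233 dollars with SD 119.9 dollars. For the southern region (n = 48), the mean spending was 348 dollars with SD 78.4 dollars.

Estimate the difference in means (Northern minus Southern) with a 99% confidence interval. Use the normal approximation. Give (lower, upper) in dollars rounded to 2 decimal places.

(-157.04, -72.96)

SE₁ = s₁/√n₁ = 119.9/√104 = 11.7572; SE₂ = 78.4/√48 = 11.3161.
Independent samples, unequal variances: SE_diff = √(SE₁² + SE₂²) = √(138.23175184 + 128.05411921) = 16.3183.
z* = 2.576, so margin of error = 2.576 × 16.3183 = 42.0359.
Difference in means = 233 − 348 = -115.0000.
-115.0000 ± 42.0359 → (-157.04, -72.96).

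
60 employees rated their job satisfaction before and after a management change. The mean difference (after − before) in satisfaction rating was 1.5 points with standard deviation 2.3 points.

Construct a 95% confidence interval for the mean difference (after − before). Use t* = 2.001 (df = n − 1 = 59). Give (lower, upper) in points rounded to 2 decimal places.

(0.91, 2.09)

Paired design: SE = s_d/√n = 2.3/√60 = 0.2969.
t* = 2.001; margin of error = 2.001 × 0.2969 = 0.5941.
1.5 ± 0.5941 → (0.91, 2.09).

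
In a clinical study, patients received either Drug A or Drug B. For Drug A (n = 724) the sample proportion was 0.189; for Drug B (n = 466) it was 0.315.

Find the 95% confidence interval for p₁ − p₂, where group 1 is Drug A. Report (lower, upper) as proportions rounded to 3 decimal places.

Each SE is √(p̂(1−p̂)/n): √(0.1890·0.8110/724) = 0.01455 and √(0.3150·0.6850/466) = 0.02152.
SE(p̂₁ − p̂₂) = √(SE₁² + SE₂²) = √(0.0002117025 + 0.0004631104) = 0.02598, since the two samples are independent.
At 95% confidence z* = 1.960; margin = 1.960 × 0.02598 = 0.05092.
The difference is 0.1890 − 0.3150 = -0.1260, so the interval is -0.1260 ± 0.05092 = (-0.177, -0.075).

(-0.177, -0.075)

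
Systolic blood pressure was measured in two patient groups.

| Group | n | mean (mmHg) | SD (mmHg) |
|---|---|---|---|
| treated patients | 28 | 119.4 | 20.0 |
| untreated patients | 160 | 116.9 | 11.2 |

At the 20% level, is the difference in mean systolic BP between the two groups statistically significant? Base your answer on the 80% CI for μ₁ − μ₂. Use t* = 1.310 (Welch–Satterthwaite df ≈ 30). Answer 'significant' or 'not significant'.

not significant

SE₁ = s₁/√n₁ = 20.0/√28 = 3.7796; SE₂ = 11.2/√160 = 0.8854.
Independent samples, unequal variances: SE_diff = √(SE₁² + SE₂²) = √(14.28537616 + 0.78393316) = 3.8819.
t* = 1.310, so margin of error = 1.310 × 3.8819 = 5.0853.
Difference in means = 119.4 − 116.9 = 2.5000.
2.5000 ± 5.0853 → (-2.5853, 7.5853).
The interval (-2.5853, 7.5853) contains 0, so the difference is not significant.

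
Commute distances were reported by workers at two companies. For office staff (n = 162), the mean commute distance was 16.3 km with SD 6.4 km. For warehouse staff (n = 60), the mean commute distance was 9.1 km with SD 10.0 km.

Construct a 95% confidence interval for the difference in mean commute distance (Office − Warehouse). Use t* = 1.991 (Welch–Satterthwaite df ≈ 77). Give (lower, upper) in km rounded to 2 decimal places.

Standard errors of each mean: 6.4/√162 = 0.5028 and 10.0/√60 = 1.2910.
SE(x̄₁ − x̄₂) = √(0.5028² + 1.2910²) = 1.3855 for independent samples with unequal variances.
With t* = 1.991, the margin is 1.991 × 1.3855 = 2.7585.
x̄₁ − x̄₂ = 16.3 − 9.1 = 7.2000; the interval is 7.2000 ± 2.7585 = (4.44, 9.96).

(4.44, 9.96)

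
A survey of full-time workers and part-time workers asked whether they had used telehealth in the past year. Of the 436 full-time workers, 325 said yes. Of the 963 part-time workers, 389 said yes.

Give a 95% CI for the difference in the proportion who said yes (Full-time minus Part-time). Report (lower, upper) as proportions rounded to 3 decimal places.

(0.290, 0.393)

First, p̂₁ = 325/436 = 0.7454; p̂₂ = 389/963 = 0.4039.
The two standard errors are √(0.7454×0.2546/436) = 0.02086 and √(0.4039×0.5961/963) = 0.01581.
Because the samples are independent, SE_diff = √(0.02086² + 0.01581²) = 0.02617.
Using z* = 1.960 for 95%, ME = 1.960 × 0.02617 = 0.05129.
p̂₁ − p̂₂ = 0.3415; interval 0.3415 ± 0.05129 gives (0.290, 0.393).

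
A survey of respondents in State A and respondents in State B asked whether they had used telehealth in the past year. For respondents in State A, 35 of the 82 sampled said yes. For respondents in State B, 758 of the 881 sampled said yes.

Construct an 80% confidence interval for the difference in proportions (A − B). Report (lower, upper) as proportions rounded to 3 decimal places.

(-0.505, -0.362)

p̂₁ = 35/82 = 0.4268 and p̂₂ = 758/881 = 0.8604.
SE₁ = √(p̂₁(1−p̂₁)/n₁) = √(0.4268·0.5732/82) = 0.05462; SE₂ = √(0.8604·0.1396/881) = 0.01168.
Independent samples: SE of the difference = √(SE₁² + SE₂²) = √(0.0029833444 + 0.0001364224) = 0.05585.
z* for 80% confidence is 1.282, so the margin of error is 1.282 × 0.05585 = 0.07160.
Point estimate p̂₁ − p̂₂ = 0.4268 − 0.8604 = -0.4336.
-0.4336 ± 0.07160 → (-0.505, -0.362).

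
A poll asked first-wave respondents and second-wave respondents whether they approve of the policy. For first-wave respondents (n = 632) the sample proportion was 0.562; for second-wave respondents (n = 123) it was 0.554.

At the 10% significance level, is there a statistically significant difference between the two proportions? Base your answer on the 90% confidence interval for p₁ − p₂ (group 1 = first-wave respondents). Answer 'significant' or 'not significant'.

Each SE is √(p̂(1−p̂)/n): √(0.5620·0.4380/632) = 0.01974 and √(0.5540·0.4460/123) = 0.04482.
SE(p̂₁ − p̂₂) = √(SE₁² + SE₂²) = √(0.0003896676 + 0.0020088324) = 0.04897, since the two samples are independent.
At 90% confidence z* = 1.645; margin = 1.645 × 0.04897 = 0.08056.
The difference is 0.5620 − 0.5540 = 0.0080, so the interval is 0.0080 ± 0.08056 = (-0.07256, 0.08856).
The interval (-0.07256, 0.08856) contains 0, so the difference is not significant.

not significant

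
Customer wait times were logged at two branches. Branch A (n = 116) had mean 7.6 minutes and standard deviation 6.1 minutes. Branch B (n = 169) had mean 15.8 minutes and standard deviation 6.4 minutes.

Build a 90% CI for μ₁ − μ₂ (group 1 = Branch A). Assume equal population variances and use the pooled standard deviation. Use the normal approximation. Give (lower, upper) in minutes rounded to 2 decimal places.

Pooled variance s_p² = [115·6.1² + 168·6.4²] / (116+169−2) = 39.4361, so s_p = 6.2798.
SE_diff = s_p·√(1/n₁ + 1/n₂) = 6.2798·√(1/116 + 1/169) = 0.7572.
z* = 1.645; margin = 1.645 × 0.7572 = 1.2456.
Difference = 7.6 − 15.8 = -8.2000.
-8.2000 ± 1.2456 → (-9.45, -6.95).

(-9.45, -6.95)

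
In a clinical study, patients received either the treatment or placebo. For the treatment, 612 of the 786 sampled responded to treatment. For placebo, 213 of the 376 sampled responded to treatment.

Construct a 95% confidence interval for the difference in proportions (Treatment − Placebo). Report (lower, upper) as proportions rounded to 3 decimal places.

(0.154, 0.270)

p̂₁ = 612/786 = 0.7786 and p̂₂ = 213/376 = 0.5665.
SE₁ = √(p̂₁(1−p̂₁)/n₁) = √(0.7786·0.2214/786) = 0.01481; SE₂ = √(0.5665·0.4335/376) = 0.02556.
Independent samples: SE of the difference = √(SE₁² + SE₂²) = √(0.0002193361 + 0.0006533136) = 0.02954.
z* for 95% confidence is 1.960, so the margin of error is 1.960 × 0.02954 = 0.05790.
Point estimate p̂₁ − p̂₂ = 0.7786 − 0.5665 = 0.2121.
0.2121 ± 0.05790 → (0.154, 0.270).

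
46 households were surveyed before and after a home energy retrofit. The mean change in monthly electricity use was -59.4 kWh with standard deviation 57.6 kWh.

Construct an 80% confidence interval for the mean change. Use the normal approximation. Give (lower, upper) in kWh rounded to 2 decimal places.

Paired design: SE = s_d/√n = 57.6/√46 = 8.4927.
z* = 1.282; margin of error = 1.282 × 8.4927 = 10.8876.
-59.4 ± 10.8876 → (-70.29, -48.51).

(-70.29, -48.51)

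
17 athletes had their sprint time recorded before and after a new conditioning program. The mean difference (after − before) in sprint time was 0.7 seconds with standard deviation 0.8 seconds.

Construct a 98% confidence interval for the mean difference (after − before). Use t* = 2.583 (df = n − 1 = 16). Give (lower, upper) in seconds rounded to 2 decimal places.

(0.20, 1.20)

This is a matched-pairs design, so SE = s_d/√n = 0.8/√17 = 0.1940.
Margin = 2.583 × 0.1940 = 0.5011; the interval is 0.7 ± 0.5011 = (0.20, 1.20).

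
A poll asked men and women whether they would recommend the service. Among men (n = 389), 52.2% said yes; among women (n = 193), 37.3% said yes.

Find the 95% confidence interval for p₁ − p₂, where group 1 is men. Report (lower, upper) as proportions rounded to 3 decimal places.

(0.065, 0.233)

Each SE is √(p̂(1−p̂)/n): √(0.5220·0.4780/389) = 0.02533 and √(0.3730·0.6270/193) = 0.03481.
SE(p̂₁ − p̂₂) = √(SE₁² + SE₂²) = √(0.0006416089 + 0.0012117361) = 0.04305, since the two samples are independent.
At 95% confidence z* = 1.960; margin = 1.960 × 0.04305 = 0.08438.
The difference is 0.5220 − 0.3730 = 0.1490, so the interval is 0.1490 ± 0.08438 = (0.065, 0.233).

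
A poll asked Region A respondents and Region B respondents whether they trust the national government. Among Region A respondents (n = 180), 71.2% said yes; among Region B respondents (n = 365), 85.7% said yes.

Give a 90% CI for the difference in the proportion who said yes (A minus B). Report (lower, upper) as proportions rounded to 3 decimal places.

Each SE is √(p̂(1−p̂)/n): √(0.7120·0.2880/180) = 0.03375 and √(0.8570·0.1430/365) = 0.01832.
SE(p̂₁ − p̂₂) = √(SE₁² + SE₂²) = √(0.0011390625 + 0.0003356224) = 0.03840, since the two samples are independent.
At 90% confidence z* = 1.645; margin = 1.645 × 0.03840 = 0.06317.
The difference is 0.7120 − 0.8570 = -0.1450, so the interval is -0.1450 ± 0.06317 = (-0.208, -0.082).

(-0.208, -0.082)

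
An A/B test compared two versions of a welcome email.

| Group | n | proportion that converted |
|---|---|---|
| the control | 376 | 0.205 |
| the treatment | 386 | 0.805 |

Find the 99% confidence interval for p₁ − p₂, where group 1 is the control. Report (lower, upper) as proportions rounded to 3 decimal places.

(-0.675, -0.525)

Each SE is √(p̂(1−p̂)/n): √(0.2050·0.7950/376) = 0.02082 and √(0.8050·0.1950/386) = 0.02017.
SE(p̂₁ − p̂₂) = √(SE₁² + SE₂²) = √(0.0004334724 + 0.0004068289) = 0.02899, since the two samples are independent.
At 99% confidence z* = 2.576; margin = 2.576 × 0.02899 = 0.07468.
The difference is 0.2050 − 0.8050 = -0.6000, so the interval is -0.6000 ± 0.07468 = (-0.675, -0.525).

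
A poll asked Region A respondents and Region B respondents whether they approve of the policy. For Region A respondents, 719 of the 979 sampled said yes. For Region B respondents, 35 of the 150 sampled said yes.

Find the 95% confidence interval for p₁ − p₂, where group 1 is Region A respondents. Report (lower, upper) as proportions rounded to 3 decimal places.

First, p̂₁ = 719/979 = 0.7344; p̂₂ = 35/150 = 0.2333.
The two standard errors are √(0.7344×0.2656/979) = 0.01412 and √(0.2333×0.7667/150) = 0.03453.
Because the samples are independent, SE_diff = √(0.01412² + 0.03453²) = 0.03731.
Using z* = 1.960 for 95%, ME = 1.960 × 0.03731 = 0.07313.
p̂₁ − p̂₂ = 0.5011; interval 0.5011 ± 0.07313 gives (0.428, 0.574).

(0.428, 0.574)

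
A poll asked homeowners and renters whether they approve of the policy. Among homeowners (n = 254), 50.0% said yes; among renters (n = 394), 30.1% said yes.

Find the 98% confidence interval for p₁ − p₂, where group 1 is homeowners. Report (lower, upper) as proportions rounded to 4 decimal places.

The two standard errors are √(0.5000×0.5000/254) = 0.03137 and √(0.3010×0.6990/394) = 0.02311.
Because the samples are independent, SE_diff = √(0.03137² + 0.02311²) = 0.03896.
Using z* = 2.326 for 98%, ME = 2.326 × 0.03896 = 0.09062.
p̂₁ − p̂₂ = 0.1990; interval 0.1990 ± 0.09062 gives (0.1084, 0.2896).

(0.1084, 0.2896)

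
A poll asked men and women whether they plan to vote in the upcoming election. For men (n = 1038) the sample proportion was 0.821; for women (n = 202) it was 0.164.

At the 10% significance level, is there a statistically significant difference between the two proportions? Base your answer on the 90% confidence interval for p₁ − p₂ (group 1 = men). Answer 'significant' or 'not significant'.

The two standard errors are √(0.8210×0.1790/1038) = 0.01190 and √(0.1640×0.8360/202) = 0.02605.
Because the samples are independent, SE_diff = √(0.01190² + 0.02605²) = 0.02864.
Using z* = 1.645 for 90%, ME = 1.645 × 0.02864 = 0.04711.
p̂₁ − p̂₂ = 0.6570; interval 0.6570 ± 0.04711 gives (0.60989, 0.70411).
The interval (0.60989, 0.70411) does not contain 0, so the difference is significant.

significant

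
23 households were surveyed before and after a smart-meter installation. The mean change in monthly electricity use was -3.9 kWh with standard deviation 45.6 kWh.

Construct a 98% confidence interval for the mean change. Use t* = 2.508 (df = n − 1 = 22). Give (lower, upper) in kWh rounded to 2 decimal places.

Paired design: SE = s_d/√n = 45.6/√23 = 9.5083.
t* = 2.508; margin of error = 2.508 × 9.5083 = 23.8468.
-3.9 ± 23.8468 → (-27.75, 19.95).

(-27.75, 19.95)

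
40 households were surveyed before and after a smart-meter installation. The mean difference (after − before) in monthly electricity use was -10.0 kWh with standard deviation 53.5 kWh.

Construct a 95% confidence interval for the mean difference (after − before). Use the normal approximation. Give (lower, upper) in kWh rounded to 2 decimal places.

(-26.58, 6.58)

This is a matched-pairs design, so SE = s_d/√n = 53.5/√40 = 8.4591.
Margin = 1.960 × 8.4591 = 16.5798; the interval is -10.0 ± 16.5798 = (-26.58, 6.58).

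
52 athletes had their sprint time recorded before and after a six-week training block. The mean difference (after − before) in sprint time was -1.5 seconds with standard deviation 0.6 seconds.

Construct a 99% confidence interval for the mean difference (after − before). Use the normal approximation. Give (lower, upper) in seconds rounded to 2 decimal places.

Paired design: SE = s_d/√n = 0.6/√52 = 0.0832.
z* = 2.576; margin of error = 2.576 × 0.0832 = 0.2143.
-1.5 ± 0.2143 → (-1.71, -1.29).

(-1.71, -1.29)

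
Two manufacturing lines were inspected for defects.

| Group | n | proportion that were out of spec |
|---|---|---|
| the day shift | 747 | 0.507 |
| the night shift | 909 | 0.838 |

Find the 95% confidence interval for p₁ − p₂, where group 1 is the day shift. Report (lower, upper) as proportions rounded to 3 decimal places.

(-0.374, -0.288)

The two standard errors are √(0.5070×0.4930/747) = 0.01829 and √(0.8380×0.1620/909) = 0.01222.
Because the samples are independent, SE_diff = √(0.01829² + 0.01222²) = 0.02200.
Using z* = 1.960 for 95%, ME = 1.960 × 0.02200 = 0.04312.
p̂₁ − p̂₂ = -0.3310; interval -0.3310 ± 0.04312 gives (-0.374, -0.288).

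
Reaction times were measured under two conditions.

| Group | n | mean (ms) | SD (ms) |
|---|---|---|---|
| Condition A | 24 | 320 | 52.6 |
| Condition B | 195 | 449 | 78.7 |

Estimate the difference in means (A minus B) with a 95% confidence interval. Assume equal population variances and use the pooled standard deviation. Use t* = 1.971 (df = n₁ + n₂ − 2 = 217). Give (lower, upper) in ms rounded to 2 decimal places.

(-161.56, -96.44)

Pooled variance s_p² = [23·52.6² + 194·78.7²] / (24+195−2) = 5830.4670, so s_p = 76.3575.
SE_diff = s_p·√(1/n₁ + 1/n₂) = 76.3575·√(1/24 + 1/195) = 16.5177.
t* = 1.971; margin = 1.971 × 16.5177 = 32.5564.
Difference = 320 − 449 = -129.0000.
-129.0000 ± 32.5564 → (-161.56, -96.44).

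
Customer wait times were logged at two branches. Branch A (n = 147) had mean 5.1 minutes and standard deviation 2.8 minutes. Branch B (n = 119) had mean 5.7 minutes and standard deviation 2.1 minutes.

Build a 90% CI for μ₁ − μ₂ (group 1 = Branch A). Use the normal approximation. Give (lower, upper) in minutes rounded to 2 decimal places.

(-1.09, -0.11)

SE₁ = s₁/√n₁ = 2.8/√147 = 0.2309; SE₂ = 2.1/√119 = 0.1925.
Independent samples, unequal variances: SE_diff = √(SE₁² + SE₂²) = √(0.05331481 + 0.03705625) = 0.3006.
z* = 1.645, so margin of error = 1.645 × 0.3006 = 0.4945.
Difference in means = 5.1 − 5.7 = -0.6000.
-0.6000 ± 0.4945 → (-1.09, -0.11).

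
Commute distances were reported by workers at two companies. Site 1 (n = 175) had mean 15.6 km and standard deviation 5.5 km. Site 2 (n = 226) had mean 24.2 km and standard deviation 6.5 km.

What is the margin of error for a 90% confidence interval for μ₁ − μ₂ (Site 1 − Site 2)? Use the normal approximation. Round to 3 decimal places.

Per-group SEs: s₁/√n₁ = 5.5/√175 = 0.4158, s₂/√n₂ = 6.5/√226 = 0.4324.
Unpooled SE of the difference: √(0.17288964 + 0.18696976) = 0.5999.
Margin of error = z* · SE = 1.645 × 0.5999 = 0.9868.

0.987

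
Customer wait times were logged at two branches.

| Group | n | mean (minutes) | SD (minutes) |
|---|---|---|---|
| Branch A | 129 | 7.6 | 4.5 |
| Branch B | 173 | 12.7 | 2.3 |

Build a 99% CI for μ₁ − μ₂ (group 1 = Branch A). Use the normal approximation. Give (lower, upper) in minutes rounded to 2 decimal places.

Standard errors of each mean: 4.5/√129 = 0.3962 and 2.3/√173 = 0.1749.
SE(x̄₁ − x̄₂) = √(0.3962² + 0.1749²) = 0.4331 for independent samples with unequal variances.
With z* = 2.576, the margin is 2.576 × 0.4331 = 1.1157.
x̄₁ − x̄₂ = 7.6 − 12.7 = -5.1000; the interval is -5.1000 ± 1.1157 = (-6.22, -3.98).

(-6.22, -3.98)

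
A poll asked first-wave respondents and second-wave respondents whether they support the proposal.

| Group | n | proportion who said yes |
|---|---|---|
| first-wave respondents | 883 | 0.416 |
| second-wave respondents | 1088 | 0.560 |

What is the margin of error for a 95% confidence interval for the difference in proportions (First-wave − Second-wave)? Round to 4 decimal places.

The two standard errors are √(0.4160×0.5840/883) = 0.01659 and √(0.5600×0.4400/1088) = 0.01505.
Because the samples are independent, SE_diff = √(0.01659² + 0.01505²) = 0.02240.
Using z* = 1.960 for 95%, ME = 1.960 × 0.02240 = 0.04390.

0.0439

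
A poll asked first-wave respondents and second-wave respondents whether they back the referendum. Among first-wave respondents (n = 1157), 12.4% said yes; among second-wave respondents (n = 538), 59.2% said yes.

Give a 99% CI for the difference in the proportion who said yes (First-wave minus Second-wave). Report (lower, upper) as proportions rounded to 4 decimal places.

(-0.5280, -0.4080)

Each SE is √(p̂(1−p̂)/n): √(0.1240·0.8760/1157) = 0.00969 and √(0.5920·0.4080/538) = 0.02119.
SE(p̂₁ − p̂₂) = √(SE₁² + SE₂²) = √(0.0000938961 + 0.0004490161) = 0.02330, since the two samples are independent.
At 99% confidence z* = 2.576; margin = 2.576 × 0.02330 = 0.06002.
The difference is 0.1240 − 0.5920 = -0.4680, so the interval is -0.4680 ± 0.06002 = (-0.5280, -0.4080).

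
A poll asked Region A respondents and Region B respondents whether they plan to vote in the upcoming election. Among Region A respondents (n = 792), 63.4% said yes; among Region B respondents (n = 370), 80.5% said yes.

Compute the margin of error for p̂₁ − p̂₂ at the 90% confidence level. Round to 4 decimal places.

SE₁ = √(p̂₁(1−p̂₁)/n₁) = √(0.6340·0.3660/792) = 0.01712; SE₂ = √(0.8050·0.1950/370) = 0.02060.
Independent samples: SE of the difference = √(SE₁² + SE₂²) = √(0.0002930944 + 0.00042436) = 0.02679.
z* for 90% confidence is 1.645, so the margin of error is 1.645 × 0.02679 = 0.04407.

0.0441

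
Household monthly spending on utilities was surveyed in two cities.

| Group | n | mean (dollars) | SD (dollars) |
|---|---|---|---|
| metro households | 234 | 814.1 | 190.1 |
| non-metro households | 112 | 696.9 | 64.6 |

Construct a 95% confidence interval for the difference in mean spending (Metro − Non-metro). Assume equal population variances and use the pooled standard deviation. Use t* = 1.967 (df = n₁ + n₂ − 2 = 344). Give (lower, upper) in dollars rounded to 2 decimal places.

(80.88, 153.52)

s_p = √[((n₁−1)s₁² + (n₂−1)s₂²)/(n₁+n₂−2)] = √[(233·190.1² + 111·64.6²)/344] = 160.6978.
SE = 160.6978·√(1/234 + 1/112) = 18.4642.
With t* = 1.967, margin = 1.967 × 18.4642 = 36.3191.
x̄₁ − x̄₂ = 814.1 − 696.9 = 117.2000; interval 117.2000 ± 36.3191 = (80.88, 153.52).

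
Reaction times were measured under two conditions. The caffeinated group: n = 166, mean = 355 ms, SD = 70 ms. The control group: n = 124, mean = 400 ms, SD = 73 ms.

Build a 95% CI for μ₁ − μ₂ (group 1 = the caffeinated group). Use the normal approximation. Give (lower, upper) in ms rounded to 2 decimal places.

Per-group SEs: s₁/√n₁ = 70/√166 = 5.4331, s₂/√n₂ = 73/√124 = 6.5556.
Unpooled SE of the difference: √(29.51857561 + 42.97589136) = 8.5144.
Margin of error = z* · SE = 1.960 × 8.5144 = 16.6882.
x̄₁ − x̄₂ = 355 − 400 = -45.0000.
CI: -45.0000 ± 16.6882 = (-61.69, -28.31).

(-61.69, -28.31)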